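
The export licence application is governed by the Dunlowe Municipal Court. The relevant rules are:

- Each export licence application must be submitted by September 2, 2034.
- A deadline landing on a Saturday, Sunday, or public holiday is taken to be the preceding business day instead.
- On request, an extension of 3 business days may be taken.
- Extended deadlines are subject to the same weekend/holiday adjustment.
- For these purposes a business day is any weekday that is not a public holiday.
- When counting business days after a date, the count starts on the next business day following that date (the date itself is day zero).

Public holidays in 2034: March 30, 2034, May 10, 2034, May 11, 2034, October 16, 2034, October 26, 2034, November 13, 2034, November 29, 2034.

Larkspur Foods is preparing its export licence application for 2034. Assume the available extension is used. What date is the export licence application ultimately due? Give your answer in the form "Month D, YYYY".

The statutory due date is September 2, 2034.
September 2, 2034 is a Saturday; the preceding business day is September 1, 2034 (Friday).
Counting 3 further business days from September 1, 2034 reaches September 6, 2034.
September 6, 2034 is a Wednesday and not a listed holiday, so it stands.
The final due date is September 6, 2034.

September 6, 2034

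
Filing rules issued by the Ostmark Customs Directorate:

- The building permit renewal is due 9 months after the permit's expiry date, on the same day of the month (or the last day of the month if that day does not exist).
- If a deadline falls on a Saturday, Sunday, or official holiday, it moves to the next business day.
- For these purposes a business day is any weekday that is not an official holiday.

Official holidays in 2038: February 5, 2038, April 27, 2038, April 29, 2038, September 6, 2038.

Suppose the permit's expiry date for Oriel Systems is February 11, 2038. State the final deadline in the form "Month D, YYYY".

9 months after February 11, 2038, on the same day of the month, is November 11, 2038.
November 11, 2038 falls on a Thursday, which is a business day, so no adjustment is needed.
Deadline: November 11, 2038.

November 11, 2038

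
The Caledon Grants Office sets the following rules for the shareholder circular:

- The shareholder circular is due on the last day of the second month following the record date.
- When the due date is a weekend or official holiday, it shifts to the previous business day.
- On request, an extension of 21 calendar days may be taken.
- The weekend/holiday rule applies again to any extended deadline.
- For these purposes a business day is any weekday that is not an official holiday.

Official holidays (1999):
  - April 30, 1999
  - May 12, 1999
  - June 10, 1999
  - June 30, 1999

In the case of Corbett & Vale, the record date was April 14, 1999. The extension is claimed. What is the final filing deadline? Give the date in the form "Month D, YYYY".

July 20, 1999

2 months after April 14, 1999 is June 1999; that month ends on June 30, 1999.
June 30, 1999 is a listed holiday; the preceding business day is June 29, 1999 (Tuesday).
With the 21-day extension, June 29, 1999 becomes July 20, 1999.
July 20, 1999 (Tuesday) is already a business day.
Final deadline: July 20, 1999.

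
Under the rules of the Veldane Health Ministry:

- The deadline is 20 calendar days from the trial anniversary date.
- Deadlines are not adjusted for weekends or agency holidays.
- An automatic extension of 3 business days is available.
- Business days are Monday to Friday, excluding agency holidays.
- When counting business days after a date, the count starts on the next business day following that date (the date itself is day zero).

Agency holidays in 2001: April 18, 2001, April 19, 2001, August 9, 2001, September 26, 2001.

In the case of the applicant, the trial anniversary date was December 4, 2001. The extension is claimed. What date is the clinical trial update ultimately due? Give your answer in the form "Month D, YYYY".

20 calendar days after December 4, 2001 is December 24, 2001.
December 24, 2001 is a Monday; no weekend or holiday adjustment applies.
The 3-business-day extension runs from December 24, 2001 to December 27, 2001.
December 27, 2001 is a Thursday; no weekend or holiday adjustment applies.
Final deadline: December 27, 2001.

December 27, 2001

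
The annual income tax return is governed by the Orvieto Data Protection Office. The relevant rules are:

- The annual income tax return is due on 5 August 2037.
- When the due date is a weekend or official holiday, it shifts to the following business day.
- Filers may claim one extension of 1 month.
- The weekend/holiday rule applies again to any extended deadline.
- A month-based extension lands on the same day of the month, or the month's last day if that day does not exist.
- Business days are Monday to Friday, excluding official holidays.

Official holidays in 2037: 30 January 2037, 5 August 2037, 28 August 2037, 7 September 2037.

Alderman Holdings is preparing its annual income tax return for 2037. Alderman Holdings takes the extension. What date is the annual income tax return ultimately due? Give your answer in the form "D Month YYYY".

The stated deadline is 5 August 2037.
5 August 2037 is a listed holiday, so it moves to the next business day, 6 August 2037 (Thursday).
The 1 month extension carries 6 August 2037 to 6 September 2037.
Because 6 September 2037 is a Sunday, the deadline becomes 8 September 2037 (Tuesday).
Final deadline: 8 September 2037.

8 September 2037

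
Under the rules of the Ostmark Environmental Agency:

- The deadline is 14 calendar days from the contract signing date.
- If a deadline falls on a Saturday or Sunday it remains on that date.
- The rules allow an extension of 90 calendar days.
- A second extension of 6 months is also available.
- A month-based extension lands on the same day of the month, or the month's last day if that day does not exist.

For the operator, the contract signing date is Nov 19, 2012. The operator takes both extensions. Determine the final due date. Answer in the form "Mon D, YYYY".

Sep 3, 2013

From Nov 19, 2012, 14 calendar days later is Dec 3, 2012.
Dec 3, 2012 falls on a Monday. The rules make no weekend/holiday allowance, so it remains Dec 3, 2012.
Add the 90 calendar-day extension to Dec 3, 2012: Mar 3, 2013.
Mar 3, 2013 is a Sunday; no weekend or holiday adjustment applies.
Add 6 months to Mar 3, 2013: Sep 3, 2013.
Sep 3, 2013 falls on a Tuesday. The rules make no weekend/holiday allowance, so it remains Sep 3, 2013.
The final due date is Sep 3, 2013.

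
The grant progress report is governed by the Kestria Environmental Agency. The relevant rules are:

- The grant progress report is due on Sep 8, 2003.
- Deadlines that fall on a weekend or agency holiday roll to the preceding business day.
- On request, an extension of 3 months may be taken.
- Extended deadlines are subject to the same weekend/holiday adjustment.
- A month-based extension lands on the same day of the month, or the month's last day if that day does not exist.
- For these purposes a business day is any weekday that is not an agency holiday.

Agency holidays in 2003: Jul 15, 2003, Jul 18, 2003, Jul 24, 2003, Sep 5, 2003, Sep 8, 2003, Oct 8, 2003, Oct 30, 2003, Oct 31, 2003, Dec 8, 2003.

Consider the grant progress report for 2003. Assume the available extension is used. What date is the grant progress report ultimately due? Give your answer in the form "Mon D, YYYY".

Dec 4, 2003

The statutory due date is Sep 8, 2003.
Because Sep 8, 2003 is a listed holiday, the deadline becomes Sep 4, 2003 (Thursday).
Add 3 months to Sep 4, 2003: Dec 4, 2003.
Dec 4, 2003 is a Thursday and not a listed holiday, so it stands.
Deadline: Dec 4, 2003.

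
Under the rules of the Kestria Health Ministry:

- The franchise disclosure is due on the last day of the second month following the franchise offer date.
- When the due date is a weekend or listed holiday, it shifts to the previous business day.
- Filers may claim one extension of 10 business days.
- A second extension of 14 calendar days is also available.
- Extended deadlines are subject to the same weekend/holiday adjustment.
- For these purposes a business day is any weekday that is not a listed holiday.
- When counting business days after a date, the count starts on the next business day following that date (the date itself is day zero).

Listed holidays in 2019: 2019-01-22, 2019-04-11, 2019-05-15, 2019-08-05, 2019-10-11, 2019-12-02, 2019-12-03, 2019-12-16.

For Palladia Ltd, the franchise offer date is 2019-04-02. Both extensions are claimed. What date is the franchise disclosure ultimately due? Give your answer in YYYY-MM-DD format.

2019-07-26

2 months after 2019-04-02 is June 2019; that month ends on 2019-06-30.
2019-06-30 is a Sunday; the preceding business day is 2019-06-28 (Friday).
The 10-business-day extension runs from 2019-06-28 to 2019-07-12.
Since 2019-07-12 is a Friday and not a holiday, the date is unchanged.
Applying the 14-calendar-day extension: 2019-07-12 + 14 days = 2019-07-26.
2019-07-26 is a Friday and not a listed holiday, so it stands.
So the filing is due 2019-07-26.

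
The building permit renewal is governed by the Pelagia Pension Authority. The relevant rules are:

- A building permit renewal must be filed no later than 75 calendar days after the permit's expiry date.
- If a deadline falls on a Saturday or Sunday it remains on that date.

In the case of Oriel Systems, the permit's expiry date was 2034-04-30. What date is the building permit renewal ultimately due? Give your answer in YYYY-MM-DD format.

Trigger date 2034-04-30 + 75 calendar days = 2034-07-14.
2034-07-14 is a Friday; no weekend or holiday adjustment applies.
So the filing is due 2034-07-14.

2034-07-14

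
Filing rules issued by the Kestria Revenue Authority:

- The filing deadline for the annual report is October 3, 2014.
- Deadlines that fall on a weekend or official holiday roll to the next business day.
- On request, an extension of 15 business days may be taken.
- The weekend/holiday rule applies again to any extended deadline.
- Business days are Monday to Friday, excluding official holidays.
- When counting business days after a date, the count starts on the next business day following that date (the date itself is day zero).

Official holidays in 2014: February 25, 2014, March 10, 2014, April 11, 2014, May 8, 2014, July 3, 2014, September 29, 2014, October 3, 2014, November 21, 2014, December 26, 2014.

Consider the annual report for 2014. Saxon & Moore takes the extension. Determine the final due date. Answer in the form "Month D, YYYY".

The stated deadline is October 3, 2014.
October 3, 2014 is a listed holiday, so it moves to the next business day, October 6, 2014 (Monday).
Applying the 15-business-day extension: 15 business days after October 6, 2014 is October 27, 2014.
October 27, 2014 falls on a Monday, which is a business day, so no adjustment is needed.
The final due date is October 27, 2014.

October 27, 2014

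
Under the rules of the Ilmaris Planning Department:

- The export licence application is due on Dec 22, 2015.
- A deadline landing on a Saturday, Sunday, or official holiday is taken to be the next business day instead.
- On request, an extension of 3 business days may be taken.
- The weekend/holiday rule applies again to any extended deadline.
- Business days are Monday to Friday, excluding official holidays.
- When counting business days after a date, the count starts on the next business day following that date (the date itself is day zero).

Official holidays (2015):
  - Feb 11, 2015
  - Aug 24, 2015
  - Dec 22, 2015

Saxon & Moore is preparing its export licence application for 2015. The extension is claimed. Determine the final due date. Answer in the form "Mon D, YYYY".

Start from the fixed due date, Dec 22, 2015.
Dec 22, 2015 falls on a listed holiday. Rolling to the next business day gives Dec 23, 2015, a Wednesday.
The 3-business-day extension runs from Dec 23, 2015 to Dec 28, 2015.
Dec 28, 2015 is a Monday and not a listed holiday, so it stands.
So the filing is due Dec 28, 2015.

Dec 28, 2015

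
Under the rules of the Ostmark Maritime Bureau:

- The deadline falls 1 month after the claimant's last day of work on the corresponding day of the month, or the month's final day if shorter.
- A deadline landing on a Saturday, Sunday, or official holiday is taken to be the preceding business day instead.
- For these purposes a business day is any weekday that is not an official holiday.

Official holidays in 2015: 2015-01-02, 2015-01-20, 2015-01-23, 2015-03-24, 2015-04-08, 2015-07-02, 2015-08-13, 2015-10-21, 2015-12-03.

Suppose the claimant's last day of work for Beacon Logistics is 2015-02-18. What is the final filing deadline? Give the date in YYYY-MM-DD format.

Moving 1 month forward from 2015-02-18 on the corresponding day gives 2015-03-18.
2015-03-18 falls on a Wednesday, which is a business day, so no adjustment is needed.
Final deadline: 2015-03-18.

2015-03-18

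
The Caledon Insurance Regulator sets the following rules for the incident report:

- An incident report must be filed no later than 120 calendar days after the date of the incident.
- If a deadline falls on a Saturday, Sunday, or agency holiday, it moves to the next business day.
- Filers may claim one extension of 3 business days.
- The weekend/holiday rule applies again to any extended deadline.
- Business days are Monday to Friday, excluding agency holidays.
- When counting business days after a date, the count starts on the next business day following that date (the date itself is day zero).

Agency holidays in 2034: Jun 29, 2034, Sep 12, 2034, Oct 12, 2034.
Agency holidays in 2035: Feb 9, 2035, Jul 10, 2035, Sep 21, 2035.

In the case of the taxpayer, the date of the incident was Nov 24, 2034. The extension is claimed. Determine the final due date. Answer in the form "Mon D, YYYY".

Mar 29, 2035

From Nov 24, 2034, 120 calendar days later is Mar 24, 2035.
Because Mar 24, 2035 is a Saturday, the deadline becomes Mar 26, 2035 (Monday).
Counting 3 further business days from Mar 26, 2035 reaches Mar 29, 2035.
Mar 29, 2035 (Thursday) is already a business day.
The final due date is Mar 29, 2035.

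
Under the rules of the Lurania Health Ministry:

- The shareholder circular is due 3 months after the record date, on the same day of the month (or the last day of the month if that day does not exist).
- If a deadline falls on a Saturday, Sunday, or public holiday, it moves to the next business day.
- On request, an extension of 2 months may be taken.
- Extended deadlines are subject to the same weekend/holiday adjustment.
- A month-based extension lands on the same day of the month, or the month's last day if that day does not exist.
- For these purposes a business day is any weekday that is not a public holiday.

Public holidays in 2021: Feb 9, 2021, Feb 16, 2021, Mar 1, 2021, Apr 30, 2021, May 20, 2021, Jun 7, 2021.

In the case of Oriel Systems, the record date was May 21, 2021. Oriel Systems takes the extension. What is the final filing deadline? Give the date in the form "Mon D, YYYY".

3 months from May 21, 2021 is Aug 21, 2021.
Aug 21, 2021 is a Saturday; the next business day is Aug 23, 2021 (Monday).
Applying the 2 months extension: 2 months after Aug 23, 2021 is Oct 23, 2021.
Oct 23, 2021 falls on a Saturday. Rolling to the next business day gives Oct 25, 2021, a Monday.
The final due date is Oct 25, 2021.

Oct 25, 2021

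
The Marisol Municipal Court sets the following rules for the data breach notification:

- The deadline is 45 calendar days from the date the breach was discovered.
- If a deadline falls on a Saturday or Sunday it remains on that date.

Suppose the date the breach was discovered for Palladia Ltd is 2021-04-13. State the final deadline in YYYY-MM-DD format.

Trigger date 2021-04-13 + 45 calendar days = 2021-05-28.
No adjustment is made for weekends or holidays, so 2021-05-28 stands.
The final due date is 2021-05-28.

2021-05-28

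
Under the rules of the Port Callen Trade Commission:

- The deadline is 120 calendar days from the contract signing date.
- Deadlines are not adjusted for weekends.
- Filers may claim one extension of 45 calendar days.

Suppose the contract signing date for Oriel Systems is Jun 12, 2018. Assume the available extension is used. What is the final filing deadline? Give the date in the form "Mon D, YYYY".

Nov 24, 2018

Adding 120 calendar days to Jun 12, 2018 gives Oct 10, 2018.
Oct 10, 2018 is a Wednesday; no weekend or holiday adjustment applies.
Add the 45 calendar-day extension to Oct 10, 2018: Nov 24, 2018.
No adjustment is made for weekends or holidays, so Nov 24, 2018 stands.
The final due date is Nov 24, 2018.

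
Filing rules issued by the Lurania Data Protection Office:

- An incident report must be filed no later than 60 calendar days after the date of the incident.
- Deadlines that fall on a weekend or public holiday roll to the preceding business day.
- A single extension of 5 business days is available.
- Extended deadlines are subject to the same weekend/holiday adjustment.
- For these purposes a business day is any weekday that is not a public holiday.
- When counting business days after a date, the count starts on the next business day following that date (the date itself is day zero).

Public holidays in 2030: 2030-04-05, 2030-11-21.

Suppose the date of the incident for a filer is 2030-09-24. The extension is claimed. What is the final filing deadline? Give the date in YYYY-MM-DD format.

2030-11-29

60 calendar days after 2030-09-24 is 2030-11-23.
Because 2030-11-23 is a Saturday, the deadline becomes 2030-11-22 (Friday).
The 5-business-day extension runs from 2030-11-22 to 2030-11-29.
2030-11-29 falls on a Friday, which is a business day, so no adjustment is needed.
The final due date is 2030-11-29.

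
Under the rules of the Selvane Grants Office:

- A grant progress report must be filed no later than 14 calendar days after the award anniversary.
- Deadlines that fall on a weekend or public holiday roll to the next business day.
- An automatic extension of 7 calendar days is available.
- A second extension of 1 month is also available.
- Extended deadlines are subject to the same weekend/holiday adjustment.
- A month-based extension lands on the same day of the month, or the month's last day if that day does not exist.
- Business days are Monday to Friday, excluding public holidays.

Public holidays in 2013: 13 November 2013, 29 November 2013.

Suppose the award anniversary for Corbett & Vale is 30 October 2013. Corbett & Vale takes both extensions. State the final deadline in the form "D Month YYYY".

14 calendar days after 30 October 2013 is 13 November 2013.
Because 13 November 2013 is a listed holiday, the deadline becomes 14 November 2013 (Thursday).
The 7-calendar-day extension moves the deadline from 14 November 2013 to 21 November 2013.
21 November 2013 is a Thursday and not a listed holiday, so it stands.
Add 1 month to 21 November 2013: 21 December 2013.
21 December 2013 is a Saturday; the next business day is 23 December 2013 (Monday).
Final deadline: 23 December 2013.

23 December 2013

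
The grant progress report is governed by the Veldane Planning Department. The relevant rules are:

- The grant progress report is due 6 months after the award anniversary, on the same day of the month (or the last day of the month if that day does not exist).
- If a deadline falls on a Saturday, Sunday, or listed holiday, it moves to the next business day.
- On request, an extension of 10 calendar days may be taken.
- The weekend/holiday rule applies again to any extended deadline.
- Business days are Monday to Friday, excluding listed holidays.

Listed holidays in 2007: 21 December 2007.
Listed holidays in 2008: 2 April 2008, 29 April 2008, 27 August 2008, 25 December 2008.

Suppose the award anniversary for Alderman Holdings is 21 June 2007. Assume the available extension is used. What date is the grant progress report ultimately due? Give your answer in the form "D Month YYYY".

3 January 2008

6 months from 21 June 2007 is 21 December 2007.
21 December 2007 is a listed holiday; the next business day is 24 December 2007 (Monday).
The 10-calendar-day extension moves the deadline from 24 December 2007 to 3 January 2008.
3 January 2008 (Thursday) is already a business day.
Deadline: 3 January 2008.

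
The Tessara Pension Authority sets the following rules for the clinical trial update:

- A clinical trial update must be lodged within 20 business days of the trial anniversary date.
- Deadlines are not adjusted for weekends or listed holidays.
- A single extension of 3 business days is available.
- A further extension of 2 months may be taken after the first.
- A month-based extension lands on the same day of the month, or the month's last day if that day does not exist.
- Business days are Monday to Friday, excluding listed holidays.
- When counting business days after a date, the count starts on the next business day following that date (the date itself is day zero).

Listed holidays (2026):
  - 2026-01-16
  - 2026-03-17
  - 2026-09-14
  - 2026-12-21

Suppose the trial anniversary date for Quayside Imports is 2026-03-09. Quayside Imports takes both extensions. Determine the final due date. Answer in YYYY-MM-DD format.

2026-06-10

Counting 20 business days after 2026-03-09 (skipping weekends and listed holidays) reaches 2026-04-07.
2026-04-07 is a Tuesday; no weekend or holiday adjustment applies.
Applying the 3-business-day extension: 3 business days after 2026-04-07 is 2026-04-10.
2026-04-10 is a Friday; no weekend or holiday adjustment applies.
The 2 months extension carries 2026-04-10 to 2026-06-10.
No adjustment is made for weekends or holidays, so 2026-06-10 stands.
Final deadline: 2026-06-10.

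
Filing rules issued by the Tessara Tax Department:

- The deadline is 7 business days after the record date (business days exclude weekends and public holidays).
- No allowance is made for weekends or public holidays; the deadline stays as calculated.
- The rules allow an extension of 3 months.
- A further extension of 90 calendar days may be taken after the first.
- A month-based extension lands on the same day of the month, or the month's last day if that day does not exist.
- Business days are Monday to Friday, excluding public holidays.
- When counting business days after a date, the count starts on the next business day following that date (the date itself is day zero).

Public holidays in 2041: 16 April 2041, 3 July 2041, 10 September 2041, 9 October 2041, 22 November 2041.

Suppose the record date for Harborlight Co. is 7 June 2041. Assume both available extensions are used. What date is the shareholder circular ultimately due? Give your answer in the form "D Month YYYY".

17 December 2041

Starting the day after 7 June 2041 and counting 7 business days lands on 18 June 2041.
18 June 2041 falls on a Tuesday. The rules make no weekend/holiday allowance, so it remains 18 June 2041.
Add 3 months to 18 June 2041: 18 September 2041.
18 September 2041 falls on a Wednesday. The rules make no weekend/holiday allowance, so it remains 18 September 2041.
Applying the 90-calendar-day extension: 18 September 2041 + 90 days = 17 December 2041.
17 December 2041 falls on a Tuesday. The rules make no weekend/holiday allowance, so it remains 17 December 2041.
Final deadline: 17 December 2041.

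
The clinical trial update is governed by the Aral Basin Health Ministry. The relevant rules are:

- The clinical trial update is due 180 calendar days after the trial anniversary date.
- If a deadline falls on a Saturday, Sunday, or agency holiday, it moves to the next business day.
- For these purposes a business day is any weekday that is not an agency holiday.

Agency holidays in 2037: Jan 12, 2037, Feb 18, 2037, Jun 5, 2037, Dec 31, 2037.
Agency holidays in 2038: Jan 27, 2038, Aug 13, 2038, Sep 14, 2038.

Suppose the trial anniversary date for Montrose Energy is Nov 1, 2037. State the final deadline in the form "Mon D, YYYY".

From Nov 1, 2037, 180 calendar days later is Apr 30, 2038.
Apr 30, 2038 (Friday) is already a business day.
So the filing is due Apr 30, 2038.

Apr 30, 2038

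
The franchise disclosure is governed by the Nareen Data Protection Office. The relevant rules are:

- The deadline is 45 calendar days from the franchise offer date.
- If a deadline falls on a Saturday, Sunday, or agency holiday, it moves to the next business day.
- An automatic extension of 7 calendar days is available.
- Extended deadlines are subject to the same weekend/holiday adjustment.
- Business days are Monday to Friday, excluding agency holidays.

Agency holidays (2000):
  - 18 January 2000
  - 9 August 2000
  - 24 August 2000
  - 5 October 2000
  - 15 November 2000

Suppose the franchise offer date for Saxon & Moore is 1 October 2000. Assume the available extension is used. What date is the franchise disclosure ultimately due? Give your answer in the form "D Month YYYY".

23 November 2000

Adding 45 calendar days to 1 October 2000 gives 15 November 2000.
Because 15 November 2000 is a listed holiday, the deadline becomes 16 November 2000 (Thursday).
Applying the 7-calendar-day extension: 16 November 2000 + 7 days = 23 November 2000.
23 November 2000 falls on a Thursday, which is a business day, so no adjustment is needed.
Deadline: 23 November 2000.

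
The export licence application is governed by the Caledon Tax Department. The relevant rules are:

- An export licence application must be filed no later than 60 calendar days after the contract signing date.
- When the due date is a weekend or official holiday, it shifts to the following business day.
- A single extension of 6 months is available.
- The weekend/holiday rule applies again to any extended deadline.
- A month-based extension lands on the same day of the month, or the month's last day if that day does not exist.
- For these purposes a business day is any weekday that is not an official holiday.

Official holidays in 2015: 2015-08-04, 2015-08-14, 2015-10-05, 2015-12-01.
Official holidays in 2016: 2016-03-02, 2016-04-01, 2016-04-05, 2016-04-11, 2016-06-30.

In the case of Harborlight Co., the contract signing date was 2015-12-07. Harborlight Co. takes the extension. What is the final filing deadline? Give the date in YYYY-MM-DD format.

60 calendar days after 2015-12-07 is 2016-02-05.
2016-02-05 (Friday) is already a business day.
Applying the 6 months extension: 6 months after 2016-02-05 is 2016-08-05.
2016-08-05 (Friday) is already a business day.
Final deadline: 2016-08-05.

2016-08-05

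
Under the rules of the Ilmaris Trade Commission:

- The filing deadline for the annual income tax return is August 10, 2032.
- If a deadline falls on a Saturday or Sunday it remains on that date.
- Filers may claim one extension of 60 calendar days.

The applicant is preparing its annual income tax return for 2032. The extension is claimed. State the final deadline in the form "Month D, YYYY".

October 9, 2032

The statutory due date is August 10, 2032.
August 10, 2032 falls on a Tuesday. The rules make no weekend/holiday allowance, so it remains August 10, 2032.
Add the 60 calendar-day extension to August 10, 2032: October 9, 2032.
No adjustment is made for weekends or holidays, so October 9, 2032 stands.
So the filing is due October 9, 2032.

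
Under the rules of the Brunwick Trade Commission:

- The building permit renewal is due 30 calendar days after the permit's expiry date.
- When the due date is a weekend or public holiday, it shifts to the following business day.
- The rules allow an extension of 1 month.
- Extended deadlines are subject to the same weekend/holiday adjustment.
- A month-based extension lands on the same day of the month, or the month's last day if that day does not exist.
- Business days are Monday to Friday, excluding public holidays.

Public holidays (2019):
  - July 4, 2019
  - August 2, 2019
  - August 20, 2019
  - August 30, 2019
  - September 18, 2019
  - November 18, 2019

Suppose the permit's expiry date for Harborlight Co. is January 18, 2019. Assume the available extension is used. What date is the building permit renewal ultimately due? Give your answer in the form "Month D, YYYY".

Trigger date January 18, 2019 + 30 calendar days = February 17, 2019.
February 17, 2019 falls on a Sunday. Rolling to the next business day gives February 18, 2019, a Monday.
Add 1 month to February 18, 2019: March 18, 2019.
March 18, 2019 (Monday) is already a business day.
Deadline: March 18, 2019.

March 18, 2019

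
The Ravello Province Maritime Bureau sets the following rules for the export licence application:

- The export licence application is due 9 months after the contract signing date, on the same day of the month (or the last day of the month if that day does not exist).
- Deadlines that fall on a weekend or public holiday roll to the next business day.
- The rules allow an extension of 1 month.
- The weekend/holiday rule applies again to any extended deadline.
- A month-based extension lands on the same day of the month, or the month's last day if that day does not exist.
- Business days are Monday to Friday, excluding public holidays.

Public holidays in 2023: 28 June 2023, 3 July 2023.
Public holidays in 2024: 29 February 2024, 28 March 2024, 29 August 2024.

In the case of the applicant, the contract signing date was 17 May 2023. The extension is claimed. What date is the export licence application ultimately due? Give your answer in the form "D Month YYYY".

19 March 2024

9 months after 17 May 2023, on the same day of the month, is 17 February 2024.
17 February 2024 is a Saturday; the next business day is 19 February 2024 (Monday).
Add 1 month to 19 February 2024: 19 March 2024.
19 March 2024 (Tuesday) is already a business day.
The final due date is 19 March 2024.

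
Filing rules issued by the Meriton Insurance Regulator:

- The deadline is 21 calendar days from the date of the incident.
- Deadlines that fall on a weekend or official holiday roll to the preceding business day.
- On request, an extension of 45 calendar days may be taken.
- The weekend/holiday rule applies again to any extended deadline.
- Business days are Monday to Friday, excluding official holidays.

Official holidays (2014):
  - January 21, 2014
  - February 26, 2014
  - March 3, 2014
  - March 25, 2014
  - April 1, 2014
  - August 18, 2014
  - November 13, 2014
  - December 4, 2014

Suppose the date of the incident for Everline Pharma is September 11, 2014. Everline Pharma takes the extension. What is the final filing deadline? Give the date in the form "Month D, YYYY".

November 14, 2014

21 calendar days after September 11, 2014 is October 2, 2014.
October 2, 2014 is a Thursday and not a listed holiday, so it stands.
Add the 45 calendar-day extension to October 2, 2014: November 16, 2014.
Because November 16, 2014 is a Sunday, the deadline becomes November 14, 2014 (Friday).
So the filing is due November 14, 2014.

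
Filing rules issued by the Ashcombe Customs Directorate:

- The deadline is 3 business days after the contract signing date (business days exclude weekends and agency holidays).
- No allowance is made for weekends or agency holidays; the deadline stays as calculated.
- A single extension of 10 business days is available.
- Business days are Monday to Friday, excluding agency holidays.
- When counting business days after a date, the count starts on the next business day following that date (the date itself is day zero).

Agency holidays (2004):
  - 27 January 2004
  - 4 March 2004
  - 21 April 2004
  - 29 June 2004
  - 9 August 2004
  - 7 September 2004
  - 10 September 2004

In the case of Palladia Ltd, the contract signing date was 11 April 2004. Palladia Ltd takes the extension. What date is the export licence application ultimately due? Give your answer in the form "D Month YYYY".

3 business days after 11 April 2004, excluding weekends and holidays, is 14 April 2004.
14 April 2004 falls on a Wednesday. The rules make no weekend/holiday allowance, so it remains 14 April 2004.
Applying the 10-business-day extension: 10 business days after 14 April 2004 is 29 April 2004.
29 April 2004 is a Thursday; no weekend or holiday adjustment applies.
So the filing is due 29 April 2004.

29 April 2004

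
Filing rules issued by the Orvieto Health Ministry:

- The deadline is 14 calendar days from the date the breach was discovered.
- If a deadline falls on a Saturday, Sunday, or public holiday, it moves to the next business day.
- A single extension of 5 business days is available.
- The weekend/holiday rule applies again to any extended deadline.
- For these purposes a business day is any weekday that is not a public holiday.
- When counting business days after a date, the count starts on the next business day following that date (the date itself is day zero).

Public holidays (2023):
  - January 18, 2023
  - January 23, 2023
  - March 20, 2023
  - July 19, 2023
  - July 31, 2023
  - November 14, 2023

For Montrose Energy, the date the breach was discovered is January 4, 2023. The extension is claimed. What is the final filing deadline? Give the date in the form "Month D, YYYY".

Trigger date January 4, 2023 + 14 calendar days = January 18, 2023.
January 18, 2023 is a listed holiday, so it moves to the next business day, January 19, 2023 (Thursday).
The 5-business-day extension runs from January 19, 2023 to January 27, 2023.
January 27, 2023 is a Friday and not a listed holiday, so it stands.
Deadline: January 27, 2023.

January 27, 2023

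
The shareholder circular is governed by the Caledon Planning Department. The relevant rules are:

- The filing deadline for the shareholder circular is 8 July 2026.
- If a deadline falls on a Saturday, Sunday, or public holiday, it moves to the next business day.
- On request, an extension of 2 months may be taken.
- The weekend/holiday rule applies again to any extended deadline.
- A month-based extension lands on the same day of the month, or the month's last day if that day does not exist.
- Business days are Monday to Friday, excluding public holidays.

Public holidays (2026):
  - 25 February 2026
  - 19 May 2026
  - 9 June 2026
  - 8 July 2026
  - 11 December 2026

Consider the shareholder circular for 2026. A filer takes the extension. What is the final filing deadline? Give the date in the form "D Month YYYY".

9 September 2026

The stated deadline is 8 July 2026.
8 July 2026 falls on a listed holiday. Rolling to the next business day gives 9 July 2026, a Thursday.
Applying the 2 months extension: 2 months after 9 July 2026 is 9 September 2026.
Since 9 September 2026 is a Wednesday and not a holiday, the date is unchanged.
Final deadline: 9 September 2026.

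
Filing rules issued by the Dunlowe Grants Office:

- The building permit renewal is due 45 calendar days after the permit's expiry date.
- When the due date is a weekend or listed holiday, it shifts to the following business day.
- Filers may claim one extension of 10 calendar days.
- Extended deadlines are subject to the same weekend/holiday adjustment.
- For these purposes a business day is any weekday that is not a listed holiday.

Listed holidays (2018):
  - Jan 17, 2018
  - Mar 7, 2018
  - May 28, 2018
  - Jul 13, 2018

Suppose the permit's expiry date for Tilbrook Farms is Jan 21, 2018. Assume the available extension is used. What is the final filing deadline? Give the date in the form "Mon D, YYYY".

Adding 45 calendar days to Jan 21, 2018 gives Mar 7, 2018.
Mar 7, 2018 is a listed holiday; the next business day is Mar 8, 2018 (Thursday).
Applying the 10-calendar-day extension: Mar 8, 2018 + 10 days = Mar 18, 2018.
Mar 18, 2018 is a Sunday, so it moves to the next business day, Mar 19, 2018 (Monday).
Final deadline: Mar 19, 2018.

Mar 19, 2018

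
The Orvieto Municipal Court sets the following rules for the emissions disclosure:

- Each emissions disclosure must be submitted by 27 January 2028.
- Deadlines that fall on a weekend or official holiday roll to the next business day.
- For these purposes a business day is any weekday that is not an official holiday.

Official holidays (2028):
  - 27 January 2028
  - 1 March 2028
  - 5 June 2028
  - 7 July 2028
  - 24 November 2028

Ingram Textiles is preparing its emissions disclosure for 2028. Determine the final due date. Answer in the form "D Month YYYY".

28 January 2028

Start from the fixed due date, 27 January 2028.
27 January 2028 is a listed holiday, so it moves to the next business day, 28 January 2028 (Friday).
Deadline: 28 January 2028.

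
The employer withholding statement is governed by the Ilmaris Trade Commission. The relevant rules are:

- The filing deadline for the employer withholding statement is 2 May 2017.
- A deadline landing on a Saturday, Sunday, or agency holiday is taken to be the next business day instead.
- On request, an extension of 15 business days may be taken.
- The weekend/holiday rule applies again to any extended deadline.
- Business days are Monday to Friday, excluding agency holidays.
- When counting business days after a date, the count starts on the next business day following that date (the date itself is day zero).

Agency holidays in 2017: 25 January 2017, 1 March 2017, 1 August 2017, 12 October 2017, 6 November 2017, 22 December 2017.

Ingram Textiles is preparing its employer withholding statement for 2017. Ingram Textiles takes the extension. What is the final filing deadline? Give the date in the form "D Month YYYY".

23 May 2017

Start from the fixed due date, 2 May 2017.
2 May 2017 falls on a Tuesday, which is a business day, so no adjustment is needed.
Applying the 15-business-day extension: 15 business days after 2 May 2017 is 23 May 2017.
23 May 2017 is a Tuesday and not a listed holiday, so it stands.
Final deadline: 23 May 2017.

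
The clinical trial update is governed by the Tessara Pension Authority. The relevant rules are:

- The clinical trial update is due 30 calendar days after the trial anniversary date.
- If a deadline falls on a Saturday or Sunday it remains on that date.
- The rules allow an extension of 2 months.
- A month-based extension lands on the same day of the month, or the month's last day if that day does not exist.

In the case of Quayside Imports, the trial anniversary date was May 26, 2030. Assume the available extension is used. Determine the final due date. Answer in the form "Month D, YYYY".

August 25, 2030

From May 26, 2030, 30 calendar days later is June 25, 2030.
June 25, 2030 is a Tuesday; no weekend or holiday adjustment applies.
Applying the 2 months extension: 2 months after June 25, 2030 is August 25, 2030.
August 25, 2030 is a Sunday; no weekend or holiday adjustment applies.
Final deadline: August 25, 2030.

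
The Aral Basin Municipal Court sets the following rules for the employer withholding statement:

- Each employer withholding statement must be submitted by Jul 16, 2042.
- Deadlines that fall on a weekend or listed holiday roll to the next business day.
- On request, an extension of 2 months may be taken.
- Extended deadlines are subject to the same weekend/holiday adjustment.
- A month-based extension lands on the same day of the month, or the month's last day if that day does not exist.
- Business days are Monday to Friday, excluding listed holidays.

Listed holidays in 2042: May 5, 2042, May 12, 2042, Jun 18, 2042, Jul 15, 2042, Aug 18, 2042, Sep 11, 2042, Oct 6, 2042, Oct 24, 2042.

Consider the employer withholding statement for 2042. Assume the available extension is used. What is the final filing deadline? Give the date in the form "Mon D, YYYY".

The statutory due date is Jul 16, 2042.
Jul 16, 2042 falls on a Wednesday, which is a business day, so no adjustment is needed.
The 2 months extension carries Jul 16, 2042 to Sep 16, 2042.
Since Sep 16, 2042 is a Tuesday and not a holiday, the date is unchanged.
Deadline: Sep 16, 2042.

Sep 16, 2042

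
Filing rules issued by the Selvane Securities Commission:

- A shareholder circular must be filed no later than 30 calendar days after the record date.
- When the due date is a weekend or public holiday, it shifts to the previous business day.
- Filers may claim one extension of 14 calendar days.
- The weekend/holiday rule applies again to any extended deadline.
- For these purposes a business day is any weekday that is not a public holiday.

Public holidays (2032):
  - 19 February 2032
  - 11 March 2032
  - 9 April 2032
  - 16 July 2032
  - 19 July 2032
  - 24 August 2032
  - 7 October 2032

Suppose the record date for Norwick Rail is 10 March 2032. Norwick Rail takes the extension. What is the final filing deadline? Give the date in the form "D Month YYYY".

Trigger date 10 March 2032 + 30 calendar days = 9 April 2032.
9 April 2032 is a listed holiday; the preceding business day is 8 April 2032 (Thursday).
Add the 14 calendar-day extension to 8 April 2032: 22 April 2032.
22 April 2032 (Thursday) is already a business day.
So the filing is due 22 April 2032.

22 April 2032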